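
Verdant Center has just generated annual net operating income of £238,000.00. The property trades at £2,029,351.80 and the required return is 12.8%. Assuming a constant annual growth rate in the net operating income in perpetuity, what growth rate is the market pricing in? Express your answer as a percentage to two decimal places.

0.96%

P = D₀(1+g)/(r−g) ⇒ P(r−g) = D₀(1+g) ⇒ g(P+D₀) = P·r − D₀
g = (P·r − D₀)/(P + D₀) = (£2,029,351.80×0.128 − £238,000.00) / (£2,029,351.80 + £238,000.00) = 0.009596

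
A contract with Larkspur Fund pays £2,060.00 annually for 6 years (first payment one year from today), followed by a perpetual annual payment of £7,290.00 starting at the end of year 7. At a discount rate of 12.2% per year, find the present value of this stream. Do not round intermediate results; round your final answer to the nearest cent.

£38372.69

PV of 6-year annuity: £2,060.00 × [1 − (1+0.122)^−6] / 0.122 = 8421.74104
Perpetuity value at year 6: £7,290.00 / 0.122 = 59754.09836
PV of perpetuity: 59754.09836 / (1+0.122)^6 = 29950.94683
Total PV = 8421.74104 + 29950.94683 = 38372.68786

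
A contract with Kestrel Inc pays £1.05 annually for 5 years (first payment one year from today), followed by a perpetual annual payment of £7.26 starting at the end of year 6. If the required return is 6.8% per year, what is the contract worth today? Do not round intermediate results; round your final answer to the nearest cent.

£81.17

PV of 5-year annuity: £1.05 × [1 − (1+0.068)^−5] / 0.068 = 4.32836
Perpetuity value at year 5: £7.26 / 0.068 = 106.76471
PV of perpetuity: 106.76471 / (1+0.068)^5 = 76.83718
Total PV = 4.32836 + 76.83718 = 81.16555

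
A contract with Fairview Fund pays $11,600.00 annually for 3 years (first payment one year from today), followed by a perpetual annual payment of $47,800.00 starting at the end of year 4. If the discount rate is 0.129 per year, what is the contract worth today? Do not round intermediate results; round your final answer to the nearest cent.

$284923.57

PV of 3-year annuity: $11,600.00 × [1 − (1+0.129)^−3] / 0.129 = 27435.94414
Perpetuity value at year 3: $47,800.00 / 0.129 = 370542.63566
PV of perpetuity: 370542.63566 / (1+0.129)^3 = 257487.62446
Total PV = 27435.94414 + 257487.62446 = 284923.56860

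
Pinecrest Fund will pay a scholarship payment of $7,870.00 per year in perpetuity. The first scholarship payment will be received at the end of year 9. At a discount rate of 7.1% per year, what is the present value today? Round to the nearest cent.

Value at end of year 8: C / r = $7,870.00 / 0.071 = $110,845.0704
Discount to today: PV = $110,845.0704 / (1 + 0.071)^8 = $110,845.0704 / 1.731075 = $64,032.52

$64032.52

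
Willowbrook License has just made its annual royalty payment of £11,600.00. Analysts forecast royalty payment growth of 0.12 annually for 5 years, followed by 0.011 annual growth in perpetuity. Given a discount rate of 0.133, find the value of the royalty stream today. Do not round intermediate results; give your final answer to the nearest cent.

£146771.95

D_1 = 12992.00000
D_2 = 14551.04000
D_3 = 16297.16480
D_4 = 18252.82458
D_5 = 20443.16353
Terminal value at year 5: TV = D_5×(1+g_2)/(r−g_2) = 20668.03832/0.122 = 169410.15020
P_0 = D_1/(1+r)^1 + D_2/(1+r)^2 + D_3/(1+r)^3 + D_4/(1+r)^4 + D_5/(1+r)^5 + TV/(1+r)^5
    = 11466.90203 + 11335.33122 + 11205.27005 + 11076.70120 + 10949.60754 + 90738.14116 = 146771.95320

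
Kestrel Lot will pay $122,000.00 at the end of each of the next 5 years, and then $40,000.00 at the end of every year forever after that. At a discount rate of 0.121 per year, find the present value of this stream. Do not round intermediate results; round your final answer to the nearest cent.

$625439.35

PV of 5-year annuity: $122,000.00 × [1 − (1+0.121)^−5] / 0.121 = 438695.39263
Perpetuity value at year 5: $40,000.00 / 0.121 = 330578.51240
PV of perpetuity: 330578.51240 / (1+0.121)^5 = 186743.95743
Total PV = 438695.39263 + 186743.95743 = 625439.35007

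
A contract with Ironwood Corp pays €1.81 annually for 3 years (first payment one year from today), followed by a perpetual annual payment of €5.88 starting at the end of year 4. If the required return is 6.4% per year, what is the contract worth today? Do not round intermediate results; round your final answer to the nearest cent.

PV of 3-year annuity: €1.81 × [1 − (1+0.064)^−3] / 0.064 = 4.80257
Perpetuity value at year 3: €5.88 / 0.064 = 91.87500
PV of perpetuity: 91.87500 / (1+0.064)^3 = 76.27329
Total PV = 4.80257 + 76.27329 = 81.07586

€81.08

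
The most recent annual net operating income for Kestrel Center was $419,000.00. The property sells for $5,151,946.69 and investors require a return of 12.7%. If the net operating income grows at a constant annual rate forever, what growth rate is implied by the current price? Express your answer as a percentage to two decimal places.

4.22%

P = D₀(1+g)/(r−g) ⇒ P(r−g) = D₀(1+g) ⇒ g(P+D₀) = P·r − D₀
g = (P·r − D₀)/(P + D₀) = ($5,151,946.69×0.127 − $419,000.00) / ($5,151,946.69 + $419,000.00) = 0.042236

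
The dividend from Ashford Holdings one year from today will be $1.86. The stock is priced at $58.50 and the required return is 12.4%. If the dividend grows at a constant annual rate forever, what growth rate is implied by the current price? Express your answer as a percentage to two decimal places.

P = D₁/(r−g) ⇒ g = r − D₁/P = 0.124 − $1.86/$58.50 = 0.092205

9.22%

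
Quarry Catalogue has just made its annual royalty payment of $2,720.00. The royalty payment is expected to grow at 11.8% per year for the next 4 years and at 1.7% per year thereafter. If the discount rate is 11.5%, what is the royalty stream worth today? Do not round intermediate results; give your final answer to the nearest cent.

D_1 = 3040.96000
D_2 = 3399.79328
D_3 = 3800.96889
D_4 = 4249.48322
Terminal value at year 4: TV = D_4×(1+g_2)/(r−g_2) = 4321.72443/0.098 = 44099.22888
P_0 = D_1/(1+r)^1 + D_2/(1+r)^2 + D_3/(1+r)^3 + D_4/(1+r)^4 + TV/(1+r)^4
    = 2727.31839 + 2734.65646 + 2742.01428 + 2749.39190 + 28531.95471 = 39485.33574

$39485.34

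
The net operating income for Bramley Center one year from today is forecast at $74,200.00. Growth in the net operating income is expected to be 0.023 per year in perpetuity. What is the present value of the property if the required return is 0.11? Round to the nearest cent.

$852873.56

Growing perpetuity: P = D₁ / (r − g) = $74,200.0000 / (0.11 − 0.023) = $852,873.56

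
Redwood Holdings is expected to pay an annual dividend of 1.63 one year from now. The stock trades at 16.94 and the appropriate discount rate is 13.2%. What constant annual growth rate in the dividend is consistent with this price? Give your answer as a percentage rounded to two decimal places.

3.58%

P = D₁/(r−g) ⇒ g = r − D₁/P = 0.132 − 1.63/16.94 = 0.035778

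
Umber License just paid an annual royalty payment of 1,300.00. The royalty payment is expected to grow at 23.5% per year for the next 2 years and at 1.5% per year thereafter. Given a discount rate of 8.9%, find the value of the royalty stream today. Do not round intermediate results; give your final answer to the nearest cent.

26078.97

D_1 = 1605.50000
D_2 = 1982.79250
Terminal value at year 2: TV = D_2×(1+g_2)/(r−g_2) = 2012.53439/0.074 = 27196.41064
P_0 = D_1/(1+r)^1 + D_2/(1+r)^2 + TV/(1+r)^2
    = 1474.28834 + 1671.94316 + 22932.73383 = 26078.96533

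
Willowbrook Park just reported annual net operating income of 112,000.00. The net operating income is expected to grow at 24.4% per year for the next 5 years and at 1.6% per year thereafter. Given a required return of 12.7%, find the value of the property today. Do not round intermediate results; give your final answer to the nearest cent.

2440363.20

D_1 = 139328.00000
D_2 = 173324.03200
D_3 = 215615.09581
D_4 = 268225.17919
D_5 = 333672.12291
Terminal value at year 5: TV = D_5×(1+g_2)/(r−g_2) = 339010.87687/0.111 = 3054152.04390
P_0 = D_1/(1+r)^1 + D_2/(1+r)^2 + D_3/(1+r)^3 + D_4/(1+r)^4 + D_5/(1+r)^5 + TV/(1+r)^5
    = 123627.32919 + 136461.75467 + 150628.59167 + 166266.16507 + 183527.16003 + 1679852.20350 = 2440363.20413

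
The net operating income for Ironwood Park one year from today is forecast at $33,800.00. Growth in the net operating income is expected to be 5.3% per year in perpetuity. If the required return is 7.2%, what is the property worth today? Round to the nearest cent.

$1778947.37

Growing perpetuity: P = D₁ / (r − g) = $33,800.0000 / (0.072 − 0.053) = $1,778,947.37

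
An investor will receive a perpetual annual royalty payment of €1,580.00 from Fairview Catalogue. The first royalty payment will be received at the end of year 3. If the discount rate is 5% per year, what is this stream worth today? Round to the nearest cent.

Value at end of year 2: C / r = €1,580.00 / 0.05 = €31,600.0000
Discount to today: PV = €31,600.0000 / (1 + 0.05)^2 = €31,600.0000 / 1.102500 = €28,662.13

€28662.13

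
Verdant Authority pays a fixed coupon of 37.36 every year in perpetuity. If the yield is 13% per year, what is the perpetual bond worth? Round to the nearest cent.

Level perpetuity: PV = C / r = 37.36 / 0.13 = 287.38

287.38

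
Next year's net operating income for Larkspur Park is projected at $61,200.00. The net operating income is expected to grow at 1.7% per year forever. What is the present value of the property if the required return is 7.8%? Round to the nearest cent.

$1003278.69

Growing perpetuity: P = D₁ / (r − g) = $61,200.0000 / (0.078 − 0.017) = $1,003,278.69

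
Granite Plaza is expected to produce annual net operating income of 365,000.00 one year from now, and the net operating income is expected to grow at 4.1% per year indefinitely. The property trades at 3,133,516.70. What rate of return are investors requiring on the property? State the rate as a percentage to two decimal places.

P = D₁/(r − g) ⇒ r = D₁/P + g = 365,000.0000/3,133,516.70 + 0.041 = 0.116483 + 0.041 = 0.157483

15.75%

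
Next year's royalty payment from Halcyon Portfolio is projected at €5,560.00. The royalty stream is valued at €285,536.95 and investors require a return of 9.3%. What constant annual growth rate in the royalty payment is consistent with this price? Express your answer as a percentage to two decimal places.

P = D₁/(r−g) ⇒ g = r − D₁/P = 0.093 − €5,560.00/€285,536.95 = 0.073528

7.35%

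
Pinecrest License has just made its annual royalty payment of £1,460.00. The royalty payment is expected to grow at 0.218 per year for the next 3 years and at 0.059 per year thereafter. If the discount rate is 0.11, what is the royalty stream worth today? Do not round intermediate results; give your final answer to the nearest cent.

£45343.48

D_1 = 1778.28000
D_2 = 2165.94504
D_3 = 2638.12106
Terminal value at year 3: TV = D_3×(1+g_2)/(r−g_2) = 2793.77020/0.051 = 54779.80787
P_0 = D_1/(1+r)^1 + D_2/(1+r)^2 + D_3/(1+r)^3 + TV/(1+r)^3
    = 1602.05405 + 1757.92958 + 1928.97138 + 40054.52338 = 45343.47840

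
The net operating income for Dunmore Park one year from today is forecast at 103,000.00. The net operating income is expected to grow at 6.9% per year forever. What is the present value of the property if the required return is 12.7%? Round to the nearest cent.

1775862.07

Growing perpetuity: P = D₁ / (r − g) = 103,000.0000 / (0.127 − 0.069) = 1,775,862.07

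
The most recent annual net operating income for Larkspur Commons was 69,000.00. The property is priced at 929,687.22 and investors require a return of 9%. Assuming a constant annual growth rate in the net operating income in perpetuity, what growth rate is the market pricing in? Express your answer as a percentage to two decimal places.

P = D₀(1+g)/(r−g) ⇒ P(r−g) = D₀(1+g) ⇒ g(P+D₀) = P·r − D₀
g = (P·r − D₀)/(P + D₀) = (929,687.22×0.09 − 69,000.00) / (929,687.22 + 69,000.00) = 0.014691

1.47%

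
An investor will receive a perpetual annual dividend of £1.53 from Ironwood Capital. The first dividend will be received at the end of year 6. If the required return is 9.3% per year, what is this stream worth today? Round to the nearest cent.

Value at end of year 5: C / r = £1.53 / 0.093 = £16.4516
Discount to today: PV = £16.4516 / (1 + 0.093)^5 = £16.4516 / 1.559915 = £10.55

£10.55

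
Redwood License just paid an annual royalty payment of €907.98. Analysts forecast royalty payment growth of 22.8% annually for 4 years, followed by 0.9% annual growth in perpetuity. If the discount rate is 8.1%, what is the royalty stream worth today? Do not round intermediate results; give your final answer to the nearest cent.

€26236.01

D_1 = 1114.99944
D_2 = 1369.21931
D_3 = 1681.40132
D_4 = 2064.76082
Terminal value at year 4: TV = D_4×(1+g_2)/(r−g_2) = 2083.34366/0.072 = 28935.32865
P_0 = D_1/(1+r)^1 + D_2/(1+r)^2 + D_3/(1+r)^3 + D_4/(1+r)^4 + TV/(1+r)^4
    = 1031.45184 + 1171.71402 + 1331.04979 + 1512.05286 + 21189.74077 = 26236.00928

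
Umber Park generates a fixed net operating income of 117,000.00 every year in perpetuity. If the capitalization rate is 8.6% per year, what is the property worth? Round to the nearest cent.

Level perpetuity: PV = C / r = 117,000.00 / 0.086 = 1,360,465.12

1360465.12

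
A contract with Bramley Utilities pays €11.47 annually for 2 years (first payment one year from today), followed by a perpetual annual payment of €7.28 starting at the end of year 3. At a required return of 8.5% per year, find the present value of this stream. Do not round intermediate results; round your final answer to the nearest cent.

€93.07

PV of 2-year annuity: €11.47 × [1 − (1+0.085)^−2] / 0.085 = 20.31468
Perpetuity value at year 2: €7.28 / 0.085 = 85.64706
PV of perpetuity: 85.64706 / (1+0.085)^2 = 72.75335
Total PV = 20.31468 + 72.75335 = 93.06803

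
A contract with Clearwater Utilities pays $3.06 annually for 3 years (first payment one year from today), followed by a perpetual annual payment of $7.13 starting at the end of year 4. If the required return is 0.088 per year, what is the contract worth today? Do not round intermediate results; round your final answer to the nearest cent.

PV of 3-year annuity: $3.06 × [1 − (1+0.088)^−3] / 0.088 = 7.77345
Perpetuity value at year 3: $7.13 / 0.088 = 81.02273
PV of perpetuity: 81.02273 / (1+0.088)^3 = 62.91007
Total PV = 7.77345 + 62.91007 = 70.68352

$70.68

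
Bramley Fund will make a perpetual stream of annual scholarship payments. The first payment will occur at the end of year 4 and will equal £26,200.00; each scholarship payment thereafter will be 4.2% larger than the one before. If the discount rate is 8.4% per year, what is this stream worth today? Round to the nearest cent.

£489738.40

Value at end of year 3: C₁ / (r − g) = £26,200.00 / (0.084 − 0.042) = £623,809.5238
Discount to today: PV = £623,809.5238 / (1 + 0.084)^3 = £623,809.5238 / 1.273761 = £489,738.40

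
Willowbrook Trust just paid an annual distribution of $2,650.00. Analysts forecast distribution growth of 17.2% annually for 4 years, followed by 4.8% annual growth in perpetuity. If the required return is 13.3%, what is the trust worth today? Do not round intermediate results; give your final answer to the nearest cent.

D_1 = 3105.80000
D_2 = 3639.99760
D_3 = 4266.07719
D_4 = 4999.84246
Terminal value at year 4: TV = D_4×(1+g_2)/(r−g_2) = 5239.83490/0.085 = 61645.11649
P_0 = D_1/(1+r)^1 + D_2/(1+r)^2 + D_3/(1+r)^3 + D_4/(1+r)^4 + TV/(1+r)^4
    = 2741.21801 + 2835.57591 + 2933.18179 + 3034.14744 + 37409.25317 = 48953.37631

$48953.38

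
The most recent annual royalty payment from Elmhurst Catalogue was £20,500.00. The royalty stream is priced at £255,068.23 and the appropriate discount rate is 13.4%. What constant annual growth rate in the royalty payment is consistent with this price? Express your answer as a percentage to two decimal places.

4.96%

P = D₀(1+g)/(r−g) ⇒ P(r−g) = D₀(1+g) ⇒ g(P+D₀) = P·r − D₀
g = (P·r − D₀)/(P + D₀) = (£255,068.23×0.134 − £20,500.00) / (£255,068.23 + £20,500.00) = 0.049640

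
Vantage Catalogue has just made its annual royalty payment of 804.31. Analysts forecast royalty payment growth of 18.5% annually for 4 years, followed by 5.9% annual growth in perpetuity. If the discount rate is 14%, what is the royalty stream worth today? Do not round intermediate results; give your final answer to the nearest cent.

D_1 = 953.10735
D_2 = 1129.43221
D_3 = 1338.37717
D_4 = 1585.97694
Terminal value at year 4: TV = D_4×(1+g_2)/(r−g_2) = 1679.54958/0.081 = 20735.18006
P_0 = D_1/(1+r)^1 + D_2/(1+r)^2 + D_3/(1+r)^3 + D_4/(1+r)^4 + TV/(1+r)^4
    = 836.05908 + 869.06141 + 903.36647 + 939.02567 + 12276.89116 = 15824.40378

15824.40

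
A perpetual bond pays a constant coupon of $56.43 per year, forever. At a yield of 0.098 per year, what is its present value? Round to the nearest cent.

$575.82

Level perpetuity: PV = C / r = $56.43 / 0.098 = $575.82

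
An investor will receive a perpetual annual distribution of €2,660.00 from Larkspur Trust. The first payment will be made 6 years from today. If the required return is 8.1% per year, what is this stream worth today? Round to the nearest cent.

Value at end of year 5: C / r = €2,660.00 / 0.081 = €32,839.5062
Discount to today: PV = €32,839.5062 / (1 + 0.081)^5 = €32,839.5062 / 1.476143 = €22,246.83

€22246.83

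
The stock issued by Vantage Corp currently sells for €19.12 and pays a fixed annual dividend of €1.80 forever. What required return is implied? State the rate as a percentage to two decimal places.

P = C/r ⇒ r = C/P = €1.80/€19.12 = 0.094142

9.41%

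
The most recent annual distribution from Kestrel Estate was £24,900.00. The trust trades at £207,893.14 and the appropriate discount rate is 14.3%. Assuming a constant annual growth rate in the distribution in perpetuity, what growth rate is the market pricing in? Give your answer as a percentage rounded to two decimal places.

2.07%

P = D₀(1+g)/(r−g) ⇒ P(r−g) = D₀(1+g) ⇒ g(P+D₀) = P·r − D₀
g = (P·r − D₀)/(P + D₀) = (£207,893.14×0.143 − £24,900.00) / (£207,893.14 + £24,900.00) = 0.020743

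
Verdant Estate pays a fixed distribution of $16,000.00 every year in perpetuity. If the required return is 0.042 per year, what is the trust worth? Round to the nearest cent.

Level perpetuity: PV = C / r = $16,000.00 / 0.042 = $380,952.38

$380952.38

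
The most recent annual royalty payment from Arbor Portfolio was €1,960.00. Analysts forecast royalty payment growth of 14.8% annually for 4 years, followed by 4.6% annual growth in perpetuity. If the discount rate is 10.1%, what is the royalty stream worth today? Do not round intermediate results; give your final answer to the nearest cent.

D_1 = 2250.08000
D_2 = 2583.09184
D_3 = 2965.38943
D_4 = 3404.26707
Terminal value at year 4: TV = D_4×(1+g_2)/(r−g_2) = 3560.86335/0.055 = 64742.97006
P_0 = D_1/(1+r)^1 + D_2/(1+r)^2 + D_3/(1+r)^3 + D_4/(1+r)^4 + TV/(1+r)^4
    = 2043.66939 + 2130.91050 + 2221.87580 + 2316.72427 + 44059.88332 = 52773.06328

€52773.06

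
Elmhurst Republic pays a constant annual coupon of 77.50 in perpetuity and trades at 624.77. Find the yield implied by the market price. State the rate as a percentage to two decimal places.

12.40%

P = C/r ⇒ r = C/P = 77.50/624.77 = 0.124046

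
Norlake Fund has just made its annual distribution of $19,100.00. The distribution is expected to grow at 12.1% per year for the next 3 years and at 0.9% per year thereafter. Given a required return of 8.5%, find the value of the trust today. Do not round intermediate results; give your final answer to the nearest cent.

D_1 = 21411.10000
D_2 = 24001.84310
D_3 = 26906.06612
Terminal value at year 3: TV = D_3×(1+g_2)/(r−g_2) = 27148.22071/0.076 = 357213.43040
P_0 = D_1/(1+r)^1 + D_2/(1+r)^2 + D_3/(1+r)^3 + TV/(1+r)^3
    = 19733.73272 + 20388.49251 + 21064.97706 + 279665.28753 = 340852.48982

$340852.49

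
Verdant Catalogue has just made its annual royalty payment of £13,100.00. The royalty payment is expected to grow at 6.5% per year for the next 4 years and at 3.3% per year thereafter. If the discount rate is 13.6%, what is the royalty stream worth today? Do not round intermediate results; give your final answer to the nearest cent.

D_1 = 13951.50000
D_2 = 14858.34750
D_3 = 15824.14009
D_4 = 16852.70919
Terminal value at year 4: TV = D_4×(1+g_2)/(r−g_2) = 17408.84860/0.103 = 169017.94754
P_0 = D_1/(1+r)^1 + D_2/(1+r)^2 + D_3/(1+r)^3 + D_4/(1+r)^4 + TV/(1+r)^4
    = 12281.25000 + 11513.67188 + 10794.06738 + 10119.43817 + 101489.12263 = 146197.55006

£146197.55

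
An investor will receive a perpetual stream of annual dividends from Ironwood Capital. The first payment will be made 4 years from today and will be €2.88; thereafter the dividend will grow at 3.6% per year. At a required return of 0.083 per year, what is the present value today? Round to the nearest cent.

Value at end of year 3: C₁ / (r − g) = €2.88 / (0.083 − 0.036) = €61.2766
Discount to today: PV = €61.2766 / (1 + 0.083)^3 = €61.2766 / 1.270239 = €48.24

€48.24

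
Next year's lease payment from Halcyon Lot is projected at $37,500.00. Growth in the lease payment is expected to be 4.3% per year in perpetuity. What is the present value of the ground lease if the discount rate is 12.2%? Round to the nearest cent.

$474683.54

Growing perpetuity: P = D₁ / (r − g) = $37,500.0000 / (0.122 − 0.043) = $474,683.54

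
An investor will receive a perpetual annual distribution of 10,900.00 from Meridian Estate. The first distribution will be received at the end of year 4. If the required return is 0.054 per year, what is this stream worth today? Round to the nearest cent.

172389.54

Value at end of year 3: C / r = 10,900.00 / 0.054 = 201,851.8519
Discount to today: PV = 201,851.8519 / (1 + 0.054)^3 = 201,851.8519 / 1.170905 = 172,389.54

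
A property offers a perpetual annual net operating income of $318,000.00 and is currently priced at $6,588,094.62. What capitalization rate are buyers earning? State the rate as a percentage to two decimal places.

4.83%

P = C/r ⇒ r = C/P = $318,000.00/$6,588,094.62 = 0.048269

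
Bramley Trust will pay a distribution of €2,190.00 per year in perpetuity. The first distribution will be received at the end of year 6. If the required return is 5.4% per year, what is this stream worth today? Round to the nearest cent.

€31177.93

Value at end of year 5: C / r = €2,190.00 / 0.054 = €40,555.5556
Discount to today: PV = €40,555.5556 / (1 + 0.054)^5 = €40,555.5556 / 1.300778 = €31,177.93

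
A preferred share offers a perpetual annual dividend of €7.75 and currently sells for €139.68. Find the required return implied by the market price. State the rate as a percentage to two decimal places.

5.55%

P = C/r ⇒ r = C/P = €7.75/€139.68 = 0.055484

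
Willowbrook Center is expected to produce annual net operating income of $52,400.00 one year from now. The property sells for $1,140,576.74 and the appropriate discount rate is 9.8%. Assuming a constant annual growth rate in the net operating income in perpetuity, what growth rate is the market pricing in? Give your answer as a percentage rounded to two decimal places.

5.21%

P = D₁/(r−g) ⇒ g = r − D₁/P = 0.098 − $52,400.00/$1,140,576.74 = 0.052058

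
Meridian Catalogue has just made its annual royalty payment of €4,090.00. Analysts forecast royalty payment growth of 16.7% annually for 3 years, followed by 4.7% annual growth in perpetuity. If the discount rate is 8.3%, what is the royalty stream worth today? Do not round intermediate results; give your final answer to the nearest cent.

D_1 = 4773.03000
D_2 = 5570.12601
D_3 = 6500.33705
Terminal value at year 3: TV = D_3×(1+g_2)/(r−g_2) = 6805.85290/0.036 = 189051.46931
P_0 = D_1/(1+r)^1 + D_2/(1+r)^2 + D_3/(1+r)^3 + TV/(1+r)^3
    = 4407.22992 + 4749.06492 + 5117.41345 + 148831.44118 = 163105.14947

€163105.15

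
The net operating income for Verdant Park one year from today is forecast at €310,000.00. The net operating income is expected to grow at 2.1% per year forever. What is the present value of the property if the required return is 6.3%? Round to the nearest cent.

€7380952.38

Growing perpetuity: P = D₁ / (r − g) = €310,000.0000 / (0.063 − 0.021) = €7,380,952.38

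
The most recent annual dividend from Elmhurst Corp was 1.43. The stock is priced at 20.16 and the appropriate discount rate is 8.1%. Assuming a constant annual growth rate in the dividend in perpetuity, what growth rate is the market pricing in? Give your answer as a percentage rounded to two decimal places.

P = D₀(1+g)/(r−g) ⇒ P(r−g) = D₀(1+g) ⇒ g(P+D₀) = P·r − D₀
g = (P·r − D₀)/(P + D₀) = (20.16×0.081 − 1.43) / (20.16 + 1.43) = 0.009401

0.94%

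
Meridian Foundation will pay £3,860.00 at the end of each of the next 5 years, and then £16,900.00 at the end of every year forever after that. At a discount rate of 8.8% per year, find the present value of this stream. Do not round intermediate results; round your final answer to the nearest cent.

£141060.10

PV of 5-year annuity: £3,860.00 × [1 − (1+0.088)^−5] / 0.088 = 15092.29196
Perpetuity value at year 5: £16,900.00 / 0.088 = 192045.45455
PV of perpetuity: 192045.45455 / (1+0.088)^5 = 125967.80322
Total PV = 15092.29196 + 125967.80322 = 141060.09518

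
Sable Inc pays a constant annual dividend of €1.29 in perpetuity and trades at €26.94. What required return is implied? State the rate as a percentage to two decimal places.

4.79%

P = C/r ⇒ r = C/P = €1.29/€26.94 = 0.047884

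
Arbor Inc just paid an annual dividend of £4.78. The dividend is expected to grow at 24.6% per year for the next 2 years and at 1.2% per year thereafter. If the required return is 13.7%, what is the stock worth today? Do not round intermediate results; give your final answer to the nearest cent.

D_1 = 5.95588
D_2 = 7.42103
Terminal value at year 2: TV = D_2×(1+g_2)/(r−g_2) = 7.51008/0.125 = 60.08063
P_0 = D_1/(1+r)^1 + D_2/(1+r)^2 + TV/(1+r)^2
    = 5.23824 + 5.74041 + 46.47437 = 57.45303

£57.45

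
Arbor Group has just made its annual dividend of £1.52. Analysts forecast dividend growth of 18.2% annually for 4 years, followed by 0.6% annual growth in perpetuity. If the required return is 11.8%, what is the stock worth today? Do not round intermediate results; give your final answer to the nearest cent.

D_1 = 1.79664
D_2 = 2.12363
D_3 = 2.51013
D_4 = 2.96697
Terminal value at year 4: TV = D_4×(1+g_2)/(r−g_2) = 2.98477/0.112 = 26.64977
P_0 = D_1/(1+r)^1 + D_2/(1+r)^2 + D_3/(1+r)^3 + D_4/(1+r)^4 + TV/(1+r)^4
    = 1.60701 + 1.69901 + 1.79627 + 1.89909 + 17.05793 = 24.05930

£24.06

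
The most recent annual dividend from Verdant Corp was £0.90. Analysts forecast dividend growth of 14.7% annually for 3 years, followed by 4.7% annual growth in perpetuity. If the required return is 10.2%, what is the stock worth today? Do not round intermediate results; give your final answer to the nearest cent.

£22.25

D_1 = 1.03230
D_2 = 1.18405
D_3 = 1.35810
Terminal value at year 3: TV = D_3×(1+g_2)/(r−g_2) = 1.42193/0.055 = 25.85335
P_0 = D_1/(1+r)^1 + D_2/(1+r)^2 + D_3/(1+r)^3 + TV/(1+r)^3
    = 0.93675 + 0.97500 + 1.01482 + 19.31844 = 22.24501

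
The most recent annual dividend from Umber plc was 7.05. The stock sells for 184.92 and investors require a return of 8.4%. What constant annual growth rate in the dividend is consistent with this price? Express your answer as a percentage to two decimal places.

4.42%

P = D₀(1+g)/(r−g) ⇒ P(r−g) = D₀(1+g) ⇒ g(P+D₀) = P·r − D₀
g = (P·r − D₀)/(P + D₀) = (184.92×0.084 − 7.05) / (184.92 + 7.05) = 0.044191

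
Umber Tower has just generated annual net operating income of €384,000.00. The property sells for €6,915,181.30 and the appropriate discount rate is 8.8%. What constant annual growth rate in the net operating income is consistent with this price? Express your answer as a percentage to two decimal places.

P = D₀(1+g)/(r−g) ⇒ P(r−g) = D₀(1+g) ⇒ g(P+D₀) = P·r − D₀
g = (P·r − D₀)/(P + D₀) = (€6,915,181.30×0.088 − €384,000.00) / (€6,915,181.30 + €384,000.00) = 0.030762

3.08%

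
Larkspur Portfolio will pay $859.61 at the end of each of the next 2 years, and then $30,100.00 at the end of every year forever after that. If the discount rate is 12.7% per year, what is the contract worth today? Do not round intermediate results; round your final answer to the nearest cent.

$188040.95

PV of 2-year annuity: $859.61 × [1 − (1+0.127)^−2] / 0.127 = 1439.53132
Perpetuity value at year 2: $30,100.00 / 0.127 = 237007.87402
PV of perpetuity: 237007.87402 / (1+0.127)^2 = 186601.41924
Total PV = 1439.53132 + 186601.41924 = 188040.95055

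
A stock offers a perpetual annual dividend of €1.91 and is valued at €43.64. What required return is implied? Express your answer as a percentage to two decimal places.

P = C/r ⇒ r = C/P = €1.91/€43.64 = 0.043767

4.38%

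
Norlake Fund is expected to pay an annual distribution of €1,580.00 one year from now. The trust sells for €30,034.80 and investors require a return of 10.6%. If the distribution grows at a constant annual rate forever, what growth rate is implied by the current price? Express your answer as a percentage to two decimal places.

5.34%

P = D₁/(r−g) ⇒ g = r − D₁/P = 0.106 − €1,580.00/€30,034.80 = 0.053394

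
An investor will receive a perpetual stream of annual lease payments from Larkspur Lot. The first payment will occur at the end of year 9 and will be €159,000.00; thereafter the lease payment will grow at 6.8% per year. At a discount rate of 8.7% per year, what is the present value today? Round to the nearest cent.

€4293457.52

Value at end of year 8: C₁ / (r − g) = €159,000.00 / (0.087 − 0.068) = €8,368,421.0526
Discount to today: PV = €8,368,421.0526 / (1 + 0.087)^8 = €8,368,421.0526 / 1.949110 = €4,293,457.52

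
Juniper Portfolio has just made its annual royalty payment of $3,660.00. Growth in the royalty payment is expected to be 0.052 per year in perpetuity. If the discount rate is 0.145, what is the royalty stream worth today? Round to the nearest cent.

D₁ = D₀ × (1 + g) = $3,660.00 × 1.052 = $3,850.3200
Growing perpetuity: P = D₁ / (r − g) = $3,850.3200 / (0.145 − 0.052) = $41,401.29

$41401.29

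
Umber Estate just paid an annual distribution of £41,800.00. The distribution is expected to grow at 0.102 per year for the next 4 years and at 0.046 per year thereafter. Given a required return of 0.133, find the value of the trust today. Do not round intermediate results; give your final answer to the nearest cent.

D_1 = 46063.60000
D_2 = 50762.08720
D_3 = 55939.82009
D_4 = 61645.68174
Terminal value at year 4: TV = D_4×(1+g_2)/(r−g_2) = 64481.38310/0.087 = 741165.32304
P_0 = D_1/(1+r)^1 + D_2/(1+r)^2 + D_3/(1+r)^3 + D_4/(1+r)^4 + TV/(1+r)^4
    = 40656.31068 + 39543.91383 + 38461.95326 + 37409.59620 + 449775.14506 = 605846.91902

£605846.92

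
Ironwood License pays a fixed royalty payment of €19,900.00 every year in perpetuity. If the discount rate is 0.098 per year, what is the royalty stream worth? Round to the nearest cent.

€203061.22

Level perpetuity: PV = C / r = €19,900.00 / 0.098 = €203,061.22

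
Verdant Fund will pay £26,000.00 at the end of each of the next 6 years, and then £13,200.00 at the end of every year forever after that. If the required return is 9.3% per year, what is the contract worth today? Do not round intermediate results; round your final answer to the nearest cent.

PV of 6-year annuity: £26,000.00 × [1 − (1+0.093)^−6] / 0.093 = 115597.99296
Perpetuity value at year 6: £13,200.00 / 0.093 = 141935.48387
PV of perpetuity: 141935.48387 / (1+0.093)^6 = 83247.27206
Total PV = 115597.99296 + 83247.27206 = 198845.26502

£198845.27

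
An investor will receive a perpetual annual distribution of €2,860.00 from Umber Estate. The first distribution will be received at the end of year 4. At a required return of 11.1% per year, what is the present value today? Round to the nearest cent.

Value at end of year 3: C / r = €2,860.00 / 0.111 = €25,765.7658
Discount to today: PV = €25,765.7658 / (1 + 0.111)^3 = €25,765.7658 / 1.371331 = €18,788.88

€18788.88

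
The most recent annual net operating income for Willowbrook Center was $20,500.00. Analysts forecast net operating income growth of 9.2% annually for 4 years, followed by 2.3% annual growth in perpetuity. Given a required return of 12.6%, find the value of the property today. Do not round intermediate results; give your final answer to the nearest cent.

$256100.50

D_1 = 22386.00000
D_2 = 24445.51200
D_3 = 26694.49910
D_4 = 29150.39302
Terminal value at year 4: TV = D_4×(1+g_2)/(r−g_2) = 29820.85206/0.103 = 289522.83554
P_0 = D_1/(1+r)^1 + D_2/(1+r)^2 + D_3/(1+r)^3 + D_4/(1+r)^4 + TV/(1+r)^4
    = 19880.99467 + 19280.68045 + 18698.49294 + 18133.88480 + 180106.44807 = 256100.50093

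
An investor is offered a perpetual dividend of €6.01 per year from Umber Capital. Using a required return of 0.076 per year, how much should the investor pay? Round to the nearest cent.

Level perpetuity: PV = C / r = €6.01 / 0.076 = €79.08

€79.08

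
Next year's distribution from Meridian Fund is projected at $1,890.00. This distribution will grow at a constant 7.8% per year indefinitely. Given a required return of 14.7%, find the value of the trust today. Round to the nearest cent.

$27391.30

Growing perpetuity: P = D₁ / (r − g) = $1,890.0000 / (0.147 − 0.078) = $27,391.30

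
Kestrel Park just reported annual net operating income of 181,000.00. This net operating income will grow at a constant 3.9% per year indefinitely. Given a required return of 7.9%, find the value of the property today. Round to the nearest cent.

4701475.00

D₁ = D₀ × (1 + g) = 181,000.00 × 1.039 = 188,059.0000
Growing perpetuity: P = D₁ / (r − g) = 188,059.0000 / (0.079 − 0.039) = 4,701,475.00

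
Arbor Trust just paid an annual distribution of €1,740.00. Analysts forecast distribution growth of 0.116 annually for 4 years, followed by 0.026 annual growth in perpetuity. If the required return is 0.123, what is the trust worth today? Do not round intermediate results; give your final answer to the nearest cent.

D_1 = 1941.84000
D_2 = 2167.09344
D_3 = 2418.47628
D_4 = 2699.01953
Terminal value at year 4: TV = D_4×(1+g_2)/(r−g_2) = 2769.19404/0.097 = 28548.39211
P_0 = D_1/(1+r)^1 + D_2/(1+r)^2 + D_3/(1+r)^3 + D_4/(1+r)^4 + TV/(1+r)^4
    = 1729.15405 + 1718.37571 + 1707.66455 + 1697.02016 + 17949.92458 = 24802.13905

€24802.14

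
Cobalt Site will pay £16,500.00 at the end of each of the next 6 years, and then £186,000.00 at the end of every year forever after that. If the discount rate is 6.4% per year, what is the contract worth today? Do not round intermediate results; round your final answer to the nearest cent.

PV of 6-year annuity: £16,500.00 × [1 − (1+0.064)^−6] / 0.064 = 80126.09427
Perpetuity value at year 6: £186,000.00 / 0.064 = 2906250.00000
PV of perpetuity: 2906250.00000 / (1+0.064)^6 = 2003010.39190
Total PV = 80126.09427 + 2003010.39190 = 2083136.48616

£2083136.49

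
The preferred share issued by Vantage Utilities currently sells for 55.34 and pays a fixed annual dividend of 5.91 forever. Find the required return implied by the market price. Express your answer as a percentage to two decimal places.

P = C/r ⇒ r = C/P = 5.91/55.34 = 0.106794

10.68%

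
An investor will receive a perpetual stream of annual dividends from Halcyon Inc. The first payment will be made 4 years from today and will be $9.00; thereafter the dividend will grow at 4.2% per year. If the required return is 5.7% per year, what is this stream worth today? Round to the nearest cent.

Value at end of year 3: C₁ / (r − g) = $9.00 / (0.057 − 0.042) = $600.0000
Discount to today: PV = $600.0000 / (1 + 0.057)^3 = $600.0000 / 1.180932 = $508.07

$508.07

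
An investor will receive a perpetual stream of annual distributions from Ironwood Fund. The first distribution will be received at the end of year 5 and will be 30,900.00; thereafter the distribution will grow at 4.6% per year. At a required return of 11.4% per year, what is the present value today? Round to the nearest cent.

295058.96

Value at end of year 4: C₁ / (r − g) = 30,900.00 / (0.114 − 0.046) = 454,411.7647
Discount to today: PV = 454,411.7647 / (1 + 0.114)^4 = 454,411.7647 / 1.540071 = 295,058.96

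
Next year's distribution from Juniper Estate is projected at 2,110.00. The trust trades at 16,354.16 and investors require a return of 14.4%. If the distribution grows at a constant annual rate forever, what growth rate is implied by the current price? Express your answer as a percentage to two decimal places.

P = D₁/(r−g) ⇒ g = r − D₁/P = 0.144 − 2,110.00/16,354.16 = 0.014981

1.50%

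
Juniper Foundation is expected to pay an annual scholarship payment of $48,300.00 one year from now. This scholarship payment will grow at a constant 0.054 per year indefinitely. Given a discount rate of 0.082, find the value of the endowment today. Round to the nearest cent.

Growing perpetuity: P = D₁ / (r − g) = $48,300.0000 / (0.082 − 0.054) = $1,725,000.00

$1725000.00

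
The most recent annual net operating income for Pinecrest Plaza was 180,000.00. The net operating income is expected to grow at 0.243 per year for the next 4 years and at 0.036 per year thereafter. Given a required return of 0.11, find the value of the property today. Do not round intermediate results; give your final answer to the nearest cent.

4925820.95

D_1 = 223740.00000
D_2 = 278108.82000
D_3 = 345689.26326
D_4 = 429691.75423
Terminal value at year 4: TV = D_4×(1+g_2)/(r−g_2) = 445160.65738/0.074 = 6015684.55925
P_0 = D_1/(1+r)^1 + D_2/(1+r)^2 + D_3/(1+r)^3 + D_4/(1+r)^4 + TV/(1+r)^4
    = 201567.56757 + 225719.35720 + 252765.00990 + 283051.26785 + 3962717.74986 = 4925820.95238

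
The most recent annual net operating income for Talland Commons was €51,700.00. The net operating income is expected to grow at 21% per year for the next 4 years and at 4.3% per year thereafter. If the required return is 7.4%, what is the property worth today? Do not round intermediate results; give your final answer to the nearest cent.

€3083543.37

D_1 = 62557.00000
D_2 = 75693.97000
D_3 = 91589.70370
D_4 = 110823.54148
Terminal value at year 4: TV = D_4×(1+g_2)/(r−g_2) = 115588.95376/0.031 = 3728675.92776
P_0 = D_1/(1+r)^1 + D_2/(1+r)^2 + D_3/(1+r)^3 + D_4/(1+r)^4 + TV/(1+r)^4
    = 58246.74115 + 65622.49236 + 73932.23069 + 83294.22638 + 2802447.68110 = 3083543.37168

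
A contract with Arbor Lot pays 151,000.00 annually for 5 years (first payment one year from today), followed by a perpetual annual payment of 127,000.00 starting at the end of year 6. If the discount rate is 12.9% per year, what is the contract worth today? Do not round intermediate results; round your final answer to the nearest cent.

PV of 5-year annuity: 151,000.00 × [1 − (1+0.129)^−5] / 0.129 = 532400.34436
Perpetuity value at year 5: 127,000.00 / 0.129 = 984496.12403
PV of perpetuity: 984496.12403 / (1+0.129)^5 = 536715.70196
Total PV = 532400.34436 + 536715.70196 = 1069116.04631

1069116.05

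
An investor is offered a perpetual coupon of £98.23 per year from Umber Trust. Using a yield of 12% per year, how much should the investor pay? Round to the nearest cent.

Level perpetuity: PV = C / r = £98.23 / 0.12 = £818.58

£818.58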